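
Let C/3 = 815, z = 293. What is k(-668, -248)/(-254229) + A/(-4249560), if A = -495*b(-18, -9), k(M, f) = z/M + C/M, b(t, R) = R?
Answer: -12415582583/12028023466872 ≈ -0.0010322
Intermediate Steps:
C = 2445 (C = 3*815 = 2445)
k(M, f) = 2738/M (k(M, f) = 293/M + 2445/M = 2738/M)
A = 4455 (A = -495*(-9) = 4455)
k(-668, -248)/(-254229) + A/(-4249560) = (2738/(-668))/(-254229) + 4455/(-4249560) = (2738*(-1/668))*(-1/254229) + 4455*(-1/4249560) = -1369/334*(-1/254229) - 297/283304 = 1369/84912486 - 297/283304 = -12415582583/12028023466872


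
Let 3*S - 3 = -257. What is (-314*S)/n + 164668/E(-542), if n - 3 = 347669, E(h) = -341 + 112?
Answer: -42933273641/59712666 ≈ -719.00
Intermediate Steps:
E(h) = -229
S = -254/3 (S = 1 + (1/3)*(-257) = 1 - 257/3 = -254/3 ≈ -84.667)
n = 347672 (n = 3 + 347669 = 347672)
(-314*S)/n + 164668/E(-542) = -314*(-254/3)/347672 + 164668/(-229) = (79756/3)*(1/347672) + 164668*(-1/229) = 19939/260754 - 164668/229 = -42933273641/59712666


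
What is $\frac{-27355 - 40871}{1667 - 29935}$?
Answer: $\frac{34113}{14134} \approx 2.4135$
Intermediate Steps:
$\frac{-27355 - 40871}{1667 - 29935} = - \frac{68226}{1667 - 29935} = - \frac{68226}{-28268} = \left(-68226\right) \left(- \frac{1}{28268}\right) = \frac{34113}{14134}$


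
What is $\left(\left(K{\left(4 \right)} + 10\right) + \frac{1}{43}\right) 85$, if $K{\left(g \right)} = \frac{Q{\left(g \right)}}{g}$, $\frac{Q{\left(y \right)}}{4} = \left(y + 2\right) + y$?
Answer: $\frac{73185}{43} \approx 1702.0$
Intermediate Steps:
$Q{\left(y \right)} = 8 + 8 y$ ($Q{\left(y \right)} = 4 \left(\left(y + 2\right) + y\right) = 4 \left(\left(2 + y\right) + y\right) = 4 \left(2 + 2 y\right) = 8 + 8 y$)
$K{\left(g \right)} = \frac{8 + 8 g}{g}$
$\left(\left(K{\left(4 \right)} + 10\right) + \frac{1}{43}\right) 85 = \left(\left(\left(8 + \frac{8}{4}\right) + 10\right) + \frac{1}{43}\right) 85 = \left(\left(\left(8 + 8 \cdot \frac{1}{4}\right) + 10\right) + \frac{1}{43}\right) 85 = \left(\left(\left(8 + 2\right) + 10\right) + \frac{1}{43}\right) 85 = \left(\left(10 + 10\right) + \frac{1}{43}\right) 85 = \left(20 + \frac{1}{43}\right) 85 = \frac{861}{43} \cdot 85 = \frac{73185}{43}$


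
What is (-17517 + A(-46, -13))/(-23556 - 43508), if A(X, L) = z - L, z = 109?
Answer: 17395/67064 ≈ 0.25938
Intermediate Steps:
A(X, L) = 109 - L
(-17517 + A(-46, -13))/(-23556 - 43508) = (-17517 + (109 - 1*(-13)))/(-23556 - 43508) = (-17517 + (109 + 13))/(-67064) = (-17517 + 122)*(-1/67064) = -17395*(-1/67064) = 17395/67064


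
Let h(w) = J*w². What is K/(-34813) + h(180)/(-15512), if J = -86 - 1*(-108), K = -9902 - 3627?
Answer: -3075605569/67502407 ≈ -45.563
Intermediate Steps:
K = -13529
J = 22 (J = -86 + 108 = 22)
h(w) = 22*w²
K/(-34813) + h(180)/(-15512) = -13529/(-34813) + (22*180²)/(-15512) = -13529*(-1/34813) + (22*32400)*(-1/15512) = 13529/34813 + 712800*(-1/15512) = 13529/34813 - 89100/1939 = -3075605569/67502407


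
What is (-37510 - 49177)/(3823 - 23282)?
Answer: 86687/19459 ≈ 4.4549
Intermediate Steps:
(-37510 - 49177)/(3823 - 23282) = -86687/(-19459) = -86687*(-1/19459) = 86687/19459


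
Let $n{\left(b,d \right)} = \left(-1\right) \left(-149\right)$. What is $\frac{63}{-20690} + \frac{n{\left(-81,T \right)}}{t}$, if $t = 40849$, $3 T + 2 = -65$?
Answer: $\frac{509323}{845165810} \approx 0.00060263$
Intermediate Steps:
$T = - \frac{67}{3}$ ($T = - \frac{2}{3} + \frac{1}{3} \left(-65\right) = - \frac{2}{3} - \frac{65}{3} = - \frac{67}{3} \approx -22.333$)
$n{\left(b,d \right)} = 149$
$\frac{63}{-20690} + \frac{n{\left(-81,T \right)}}{t} = \frac{63}{-20690} + \frac{149}{40849} = 63 \left(- \frac{1}{20690}\right) + 149 \cdot \frac{1}{40849} = - \frac{63}{20690} + \frac{149}{40849} = \frac{509323}{845165810}$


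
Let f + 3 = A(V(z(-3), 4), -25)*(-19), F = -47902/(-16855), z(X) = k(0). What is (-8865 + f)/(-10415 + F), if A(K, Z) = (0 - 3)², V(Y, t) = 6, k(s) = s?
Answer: 6624015/7630301 ≈ 0.86812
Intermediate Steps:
z(X) = 0
A(K, Z) = 9 (A(K, Z) = (-3)² = 9)
F = 47902/16855 (F = -47902*(-1/16855) = 47902/16855 ≈ 2.8420)
f = -174 (f = -3 + 9*(-19) = -3 - 171 = -174)
(-8865 + f)/(-10415 + F) = (-8865 - 174)/(-10415 + 47902/16855) = -9039/(-175496923/16855) = -9039*(-16855/175496923) = 6624015/7630301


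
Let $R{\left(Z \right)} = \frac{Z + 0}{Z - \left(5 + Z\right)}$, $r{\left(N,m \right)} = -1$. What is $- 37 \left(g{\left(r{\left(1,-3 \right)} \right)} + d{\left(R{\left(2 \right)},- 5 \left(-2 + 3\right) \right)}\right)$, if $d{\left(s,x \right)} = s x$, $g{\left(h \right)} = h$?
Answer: $-37$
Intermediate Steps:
$R{\left(Z \right)} = - \frac{Z}{5}$ ($R{\left(Z \right)} = \frac{Z}{-5} = Z \left(- \frac{1}{5}\right) = - \frac{Z}{5}$)
$- 37 \left(g{\left(r{\left(1,-3 \right)} \right)} + d{\left(R{\left(2 \right)},- 5 \left(-2 + 3\right) \right)}\right) = - 37 \left(-1 + \left(- \frac{1}{5}\right) 2 \left(- 5 \left(-2 + 3\right)\right)\right) = - 37 \left(-1 - \frac{2 \left(\left(-5\right) 1\right)}{5}\right) = - 37 \left(-1 - -2\right) = - 37 \left(-1 + 2\right) = \left(-37\right) 1 = -37$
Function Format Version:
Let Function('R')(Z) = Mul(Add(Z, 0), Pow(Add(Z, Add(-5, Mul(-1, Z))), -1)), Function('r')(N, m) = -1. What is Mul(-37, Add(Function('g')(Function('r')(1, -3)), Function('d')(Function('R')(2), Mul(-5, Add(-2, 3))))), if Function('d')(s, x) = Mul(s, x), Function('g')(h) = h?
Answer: -37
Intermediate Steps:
Function('R')(Z) = Mul(Rational(-1, 5), Z) (Function('R')(Z) = Mul(Z, Pow(-5, -1)) = Mul(Z, Rational(-1, 5)) = Mul(Rational(-1, 5), Z))
Mul(-37, Add(Function('g')(Function('r')(1, -3)), Function('d')(Function('R')(2), Mul(-5, Add(-2, 3))))) = Mul(-37, Add(-1, Mul(Mul(Rational(-1, 5), 2), Mul(-5, Add(-2, 3))))) = Mul(-37, Add(-1, Mul(Rational(-2, 5), Mul(-5, 1)))) = Mul(-37, Add(-1, Mul(Rational(-2, 5), -5))) = Mul(-37, Add(-1, 2)) = Mul(-37, 1) = -37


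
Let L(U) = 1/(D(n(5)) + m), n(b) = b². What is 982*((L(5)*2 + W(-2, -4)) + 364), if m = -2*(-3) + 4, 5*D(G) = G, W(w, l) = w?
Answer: 5334224/15 ≈ 3.5562e+5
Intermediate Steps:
D(G) = G/5
m = 10 (m = 6 + 4 = 10)
L(U) = 1/15 (L(U) = 1/((⅕)*5² + 10) = 1/((⅕)*25 + 10) = 1/(5 + 10) = 1/15)
982*((L(5)*2 + W(-2, -4)) + 364) = 982*(((1/15)*2 - 2) + 364) = 982*((2/15 - 2) + 364) = 982*(-28/15 + 364) = 982*(5432/15) = 5334224/15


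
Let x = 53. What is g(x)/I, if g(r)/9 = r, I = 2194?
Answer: 477/2194 ≈ 0.21741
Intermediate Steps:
g(r) = 9*r
g(x)/I = (9*53)/2194 = 477*(1/2194) = 477/2194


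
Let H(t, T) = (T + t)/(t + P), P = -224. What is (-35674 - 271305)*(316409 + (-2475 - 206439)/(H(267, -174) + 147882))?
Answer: -205884865992644717/2119673 ≈ -9.7131e+10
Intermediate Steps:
H(t, T) = (T + t)/(-224 + t) (H(t, T) = (T + t)/(t - 224) = (T + t)/(-224 + t))
(-35674 - 271305)*(316409 + (-2475 - 206439)/(H(267, -174) + 147882)) = (-35674 - 271305)*(316409 + (-2475 - 206439)/((-174 + 267)/(-224 + 267) + 147882)) = -306979*(316409 - 208914/(93/43 + 147882)) = -306979*(316409 - 208914/6359019/43) = -306979*(316409 - 208914*43/6359019) = -306979*(316409 - 2994434/2119673) = -306979*670680619823/2119673 = -205884865992644717/2119673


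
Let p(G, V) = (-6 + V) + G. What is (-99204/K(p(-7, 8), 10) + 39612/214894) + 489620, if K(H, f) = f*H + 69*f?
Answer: 8414650398313/17191520 ≈ 4.8947e+5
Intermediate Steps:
p(G, V) = -6 + G + V
K(H, f) = 69*f + H*f (K(H, f) = H*f + 69*f = 69*f + H*f)
(-99204/K(p(-7, 8), 10) + 39612/214894) + 489620 = (-99204*1/(10*(69 + (-6 - 7 + 8))) + 39612/214894) + 489620 = (-99204*1/(10*(69 - 5)) + 39612*(1/214894)) + 489620 = (-99204/(10*64) + 19806/107447) + 489620 = (-99204/640 + 19806/107447) + 489620 = (-99204*1/640 + 19806/107447) + 489620 = (-24801/160 + 19806/107447) + 489620 = -2661624087/17191520 + 489620 = 8414650398313/17191520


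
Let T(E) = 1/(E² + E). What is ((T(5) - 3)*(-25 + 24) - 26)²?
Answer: 477481/900 ≈ 530.53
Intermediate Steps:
T(E) = 1/(E + E²)
((T(5) - 3)*(-25 + 24) - 26)² = ((1/(5*(1 + 5)) - 3)*(-25 + 24) - 26)² = (((⅕)/6 - 3)*(-1) - 26)² = (((⅕)*(⅙) - 3)*(-1) - 26)² = ((1/30 - 3)*(-1) - 26)² = (-89/30*(-1) - 26)² = (89/30 - 26)² = (-691/30)² = 477481/900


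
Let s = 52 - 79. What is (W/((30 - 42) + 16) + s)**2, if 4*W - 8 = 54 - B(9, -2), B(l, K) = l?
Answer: 143641/256 ≈ 561.10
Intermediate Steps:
W = 53/4 (W = 2 + (54 - 1*9)/4 = 2 + (54 - 9)/4 = 2 + (1/4)*45 = 2 + 45/4 = 53/4 ≈ 13.250)
s = -27
(W/((30 - 42) + 16) + s)**2 = (53/(4*((30 - 42) + 16)) - 27)**2 = (53/(4*(-12 + 16)) - 27)**2 = ((53/4)/4 - 27)**2 = ((53/4)*(1/4) - 27)**2 = (53/16 - 27)**2 = (-379/16)**2 = 143641/256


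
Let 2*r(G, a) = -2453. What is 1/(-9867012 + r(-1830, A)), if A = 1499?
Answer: -2/19736477 ≈ -1.0134e-7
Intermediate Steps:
r(G, a) = -2453/2 (r(G, a) = (½)*(-2453) = -2453/2)
1/(-9867012 + r(-1830, A)) = 1/(-9867012 - 2453/2) = 1/(-19736477/2) = -2/19736477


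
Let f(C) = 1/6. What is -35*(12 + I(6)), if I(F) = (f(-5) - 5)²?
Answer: -44555/36 ≈ -1237.6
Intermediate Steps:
f(C) = ⅙
I(F) = 841/36 (I(F) = (⅙ - 5)² = (-29/6)² = 841/36)
-35*(12 + I(6)) = -35*(12 + 841/36) = -35*1273/36 = -44555/36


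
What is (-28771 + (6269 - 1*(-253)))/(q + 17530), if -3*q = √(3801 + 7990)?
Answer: -3510224730/2765696309 - 66747*√11791/2765696309 ≈ -1.2718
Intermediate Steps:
q = -√11791/3 (q = -√(3801 + 7990)/3 = -√11791/3 ≈ -36.195)
(-28771 + (6269 - 1*(-253)))/(q + 17530) = (-28771 + (6269 - 1*(-253)))/(-√11791/3 + 17530) = (-28771 + (6269 + 253))/(17530 - √11791/3) = (-28771 + 6522)/(17530 - √11791/3) = -22249/(17530 - √11791/3)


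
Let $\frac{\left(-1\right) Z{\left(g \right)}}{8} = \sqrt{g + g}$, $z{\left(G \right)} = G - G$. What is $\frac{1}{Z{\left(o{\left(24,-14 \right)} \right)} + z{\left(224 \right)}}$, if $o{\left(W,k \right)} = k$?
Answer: $\frac{i \sqrt{7}}{112} \approx 0.023623 i$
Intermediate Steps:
$z{\left(G \right)} = 0$
$Z{\left(g \right)} = - 8 \sqrt{2} \sqrt{g}$ ($Z{\left(g \right)} = - 8 \sqrt{g + g} = - 8 \sqrt{2 g} = - 8 \sqrt{2} \sqrt{g}$)
$\frac{1}{Z{\left(o{\left(24,-14 \right)} \right)} + z{\left(224 \right)}} = \frac{1}{- 8 \sqrt{2} \sqrt{-14} + 0} = \frac{1}{- 8 \sqrt{2} i \sqrt{14} + 0} = \frac{1}{- 16 i \sqrt{7} + 0} = \frac{1}{\left(-16\right) i \sqrt{7}} = \frac{i \sqrt{7}}{112}$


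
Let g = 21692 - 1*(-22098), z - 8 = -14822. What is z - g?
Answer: -58604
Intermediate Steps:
z = -14814 (z = 8 - 14822 = -14814)
g = 43790 (g = 21692 + 22098 = 43790)
z - g = -14814 - 1*43790 = -14814 - 43790 = -58604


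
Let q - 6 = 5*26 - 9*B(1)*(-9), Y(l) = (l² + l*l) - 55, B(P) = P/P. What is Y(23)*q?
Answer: 217651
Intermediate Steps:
B(P) = 1
Y(l) = -55 + 2*l² (Y(l) = (l² + l²) - 55 = 2*l² - 55 = -55 + 2*l²)
q = 217 (q = 6 + (5*26 - 9*1*(-9)) = 6 + (130 - 9*(-9)) = 6 + (130 - 1*(-81)) = 6 + (130 + 81) = 6 + 211 = 217)
Y(23)*q = (-55 + 2*23²)*217 = (-55 + 2*529)*217 = (-55 + 1058)*217 = 1003*217 = 217651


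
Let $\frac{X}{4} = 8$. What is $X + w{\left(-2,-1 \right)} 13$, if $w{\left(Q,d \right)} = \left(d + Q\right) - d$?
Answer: $6$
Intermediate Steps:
$X = 32$ ($X = 4 \cdot 8 = 32$)
$w{\left(Q,d \right)} = Q$ ($w{\left(Q,d \right)} = \left(Q + d\right) - d = Q$)
$X + w{\left(-2,-1 \right)} 13 = 32 - 26 = 6$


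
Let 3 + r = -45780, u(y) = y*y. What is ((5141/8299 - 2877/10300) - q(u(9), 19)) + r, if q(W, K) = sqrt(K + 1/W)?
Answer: -3913488029023/85479700 - 2*sqrt(385)/9 ≈ -45787.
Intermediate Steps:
u(y) = y**2
r = -45783 (r = -3 - 45780 = -45783)
((5141/8299 - 2877/10300) - q(u(9), 19)) + r = ((5141/8299 - 2877/10300) - sqrt(19 + 1/(9**2))) - 45783 = ((5141*(1/8299) - 2877*1/10300) - sqrt(19 + 1/81)) - 45783 = ((5141/8299 - 2877/10300) - sqrt(19 + 1/81)) - 45783 = (29076077/85479700 - sqrt(1540/81)) - 45783 = (29076077/85479700 - 2*sqrt(385)/9) - 45783 = -3913488029023/85479700 - 2*sqrt(385)/9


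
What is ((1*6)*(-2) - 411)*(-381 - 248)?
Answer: 266067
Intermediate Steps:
((1*6)*(-2) - 411)*(-381 - 248) = (6*(-2) - 411)*(-629) = (-12 - 411)*(-629) = -423*(-629) = 266067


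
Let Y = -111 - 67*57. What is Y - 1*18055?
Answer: -21985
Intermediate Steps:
Y = -3930 (Y = -111 - 3819 = -3930)
Y - 1*18055 = -3930 - 1*18055 = -3930 - 18055 = -21985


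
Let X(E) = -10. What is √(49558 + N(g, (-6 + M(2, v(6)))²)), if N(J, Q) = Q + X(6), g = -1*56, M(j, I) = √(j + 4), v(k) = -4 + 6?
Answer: √(49590 - 12*√6) ≈ 222.62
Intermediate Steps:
v(k) = 2
M(j, I) = √(4 + j)
g = -56
N(J, Q) = -10 + Q (N(J, Q) = Q - 10 = -10 + Q)
√(49558 + N(g, (-6 + M(2, v(6)))²)) = √(49558 + (-10 + (-6 + √(4 + 2))²)) = √(49558 + (-10 + (-6 + √6)²)) = √(49548 + (-6 + √6)²)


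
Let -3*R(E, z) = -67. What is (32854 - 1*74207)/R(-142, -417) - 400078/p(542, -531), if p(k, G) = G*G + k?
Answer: -35073844903/18927701 ≈ -1853.0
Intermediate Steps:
R(E, z) = 67/3 (R(E, z) = -1/3*(-67) = 67/3)
p(k, G) = k + G**2 (p(k, G) = G**2 + k = k + G**2)
(32854 - 1*74207)/R(-142, -417) - 400078/p(542, -531) = (32854 - 1*74207)/(67/3) - 400078/(542 + (-531)**2) = (32854 - 74207)*(3/67) - 400078/(542 + 281961) = -41353*3/67 - 400078/282503 = -124059/67 - 400078*1/282503 = -124059/67 - 400078/282503 = -35073844903/18927701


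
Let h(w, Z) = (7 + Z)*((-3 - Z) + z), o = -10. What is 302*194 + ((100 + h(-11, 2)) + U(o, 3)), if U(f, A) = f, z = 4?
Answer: 58669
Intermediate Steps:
h(w, Z) = (1 - Z)*(7 + Z) (h(w, Z) = (7 + Z)*((-3 - Z) + 4) = (7 + Z)*(1 - Z) = (1 - Z)*(7 + Z))
302*194 + ((100 + h(-11, 2)) + U(o, 3)) = 302*194 + ((100 + (7 - 1*2² - 6*2)) - 10) = 58588 + ((100 + (7 - 1*4 - 12)) - 10) = 58588 + ((100 + (7 - 4 - 12)) - 10) = 58588 + ((100 - 9) - 10) = 58588 + (91 - 10) = 58588 + 81 = 58669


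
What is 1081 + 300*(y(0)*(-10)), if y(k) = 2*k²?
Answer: 1081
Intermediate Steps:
1081 + 300*(y(0)*(-10)) = 1081 + 300*((2*0²)*(-10)) = 1081 + 300*((2*0)*(-10)) = 1081 + 300*(0*(-10)) = 1081 + 300*0 = 1081 + 0 = 1081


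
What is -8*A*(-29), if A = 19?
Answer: 4408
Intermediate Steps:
-8*A*(-29) = -8*19*(-29) = -152*(-29) = 4408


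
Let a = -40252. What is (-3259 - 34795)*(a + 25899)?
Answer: 546189062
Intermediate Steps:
(-3259 - 34795)*(a + 25899) = (-3259 - 34795)*(-40252 + 25899) = -38054*(-14353) = 546189062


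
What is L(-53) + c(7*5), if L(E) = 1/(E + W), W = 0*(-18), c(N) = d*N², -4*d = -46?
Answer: 1493273/106 ≈ 14087.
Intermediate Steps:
d = 23/2 (d = -¼*(-46) = 23/2 ≈ 11.500)
c(N) = 23*N²/2
W = 0
L(E) = 1/E (L(E) = 1/(E + 0) = 1/E)
L(-53) + c(7*5) = 1/(-53) + 23*(7*5)²/2 = -1/53 + (23/2)*35² = -1/53 + (23/2)*1225 = -1/53 + 28175/2 = 1493273/106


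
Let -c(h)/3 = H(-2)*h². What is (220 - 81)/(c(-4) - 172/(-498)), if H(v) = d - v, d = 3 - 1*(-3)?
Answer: -34611/95530 ≈ -0.36231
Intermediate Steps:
d = 6 (d = 3 + 3 = 6)
H(v) = 6 - v
c(h) = -24*h² (c(h) = -3*(6 - 1*(-2))*h² = -3*(6 + 2)*h² = -24*h²)
(220 - 81)/(c(-4) - 172/(-498)) = (220 - 81)/(-24*(-4)² - 172/(-498)) = 139/(-24*16 - 172*(-1/498)) = 139/(-384 + 86/249) = 139/(-95530/249) = 139*(-249/95530) = -34611/95530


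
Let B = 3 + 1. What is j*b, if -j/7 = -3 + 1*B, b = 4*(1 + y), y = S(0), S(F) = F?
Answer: -28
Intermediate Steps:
y = 0
B = 4
b = 4 (b = 4*(1 + 0) = 4*1 = 4)
j = -7 (j = -7*(-3 + 1*4) = -7*(-3 + 4) = -7*1 = -7)
j*b = -7*4 = -28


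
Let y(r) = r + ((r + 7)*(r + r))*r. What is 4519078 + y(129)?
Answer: 9045559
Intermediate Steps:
y(r) = r + 2*r²*(7 + r) (y(r) = r + ((7 + r)*(2*r))*r = r + (2*r*(7 + r))*r = r + 2*r²*(7 + r))
4519078 + y(129) = 4519078 + 129*(1 + 2*129² + 14*129) = 4519078 + 129*(1 + 2*16641 + 1806) = 4519078 + 129*(1 + 33282 + 1806) = 4519078 + 129*35089 = 4519078 + 4526481 = 9045559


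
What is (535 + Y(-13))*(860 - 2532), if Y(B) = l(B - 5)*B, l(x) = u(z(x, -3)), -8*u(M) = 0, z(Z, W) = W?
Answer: -894520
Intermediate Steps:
u(M) = 0 (u(M) = -1/8*0 = 0)
l(x) = 0
Y(B) = 0 (Y(B) = 0*B = 0)
(535 + Y(-13))*(860 - 2532) = (535 + 0)*(860 - 2532) = 535*(-1672) = -894520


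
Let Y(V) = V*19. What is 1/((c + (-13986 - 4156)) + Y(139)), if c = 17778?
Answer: 1/2277 ≈ 0.00043917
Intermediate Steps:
Y(V) = 19*V
1/((c + (-13986 - 4156)) + Y(139)) = 1/((17778 + (-13986 - 4156)) + 19*139) = 1/((17778 - 18142) + 2641) = 1/(-364 + 2641) = 1/2277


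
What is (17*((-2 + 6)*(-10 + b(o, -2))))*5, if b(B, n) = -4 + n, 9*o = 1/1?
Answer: -5440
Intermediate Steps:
o = ⅑ (o = (⅑)/1 = (⅑)*1 = ⅑ ≈ 0.11111)
(17*((-2 + 6)*(-10 + b(o, -2))))*5 = (17*((-2 + 6)*(-10 + (-4 - 2))))*5 = (17*(4*(-10 - 6)))*5 = (17*(4*(-16)))*5 = (17*(-64))*5 = -1088*5 = -5440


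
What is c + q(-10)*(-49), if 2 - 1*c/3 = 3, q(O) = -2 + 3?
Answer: -52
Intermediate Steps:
q(O) = 1
c = -3 (c = 6 - 3*3 = 6 - 9 = -3)
c + q(-10)*(-49) = -3 + 1*(-49) = -3 - 49 = -52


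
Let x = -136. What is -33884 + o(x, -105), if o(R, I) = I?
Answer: -33989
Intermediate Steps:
-33884 + o(x, -105) = -33884 - 105 = -33989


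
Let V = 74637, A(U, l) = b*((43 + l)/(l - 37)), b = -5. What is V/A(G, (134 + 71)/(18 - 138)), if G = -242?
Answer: 69337773/4955 ≈ 13994.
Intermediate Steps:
A(U, l) = -5*(43 + l)/(-37 + l) (A(U, l) = -5*(43 + l)/(l - 37) = -5*(43 + l)/(-37 + l))
V/A(G, (134 + 71)/(18 - 138)) = 74637/((5*(-43 - (134 + 71)/(18 - 138))/(-37 + (134 + 71)/(18 - 138)))) = 74637/((5*(-43 - 205/(-120))/(-37 + 205/(-120)))) = 74637/((5*(-43 - 205*(-1)/120)/(-37 + 205*(-1/120)))) = 74637/((5*(-43 - 1*(-41/24))/(-37 - 41/24))) = 74637/((5*(-43 + 41/24)/(-929/24))) = 74637/((5*(-24/929)*(-991/24))) = 74637/(4955/929) = 74637*(929/4955) = 69337773/4955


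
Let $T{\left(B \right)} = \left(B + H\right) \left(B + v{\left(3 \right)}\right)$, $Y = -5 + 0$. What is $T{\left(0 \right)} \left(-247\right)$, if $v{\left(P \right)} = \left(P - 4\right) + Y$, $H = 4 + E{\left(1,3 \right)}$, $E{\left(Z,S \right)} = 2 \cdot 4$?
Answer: $17784$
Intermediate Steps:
$E{\left(Z,S \right)} = 8$
$Y = -5$
$H = 12$ ($H = 4 + 8 = 12$)
$v{\left(P \right)} = -9 + P$ ($v{\left(P \right)} = \left(P - 4\right) - 5 = \left(-4 + P\right) - 5 = -9 + P$)
$T{\left(B \right)} = \left(-6 + B\right) \left(12 + B\right)$ ($T{\left(B \right)} = \left(B + 12\right) \left(B + \left(-9 + 3\right)\right) = \left(12 + B\right) \left(B - 6\right) = \left(12 + B\right) \left(-6 + B\right) = \left(-6 + B\right) \left(12 + B\right)$)
$T{\left(0 \right)} \left(-247\right) = \left(-72 + 0^{2} + 6 \cdot 0\right) \left(-247\right) = \left(-72 + 0 + 0\right) \left(-247\right) = \left(-72\right) \left(-247\right) = 17784$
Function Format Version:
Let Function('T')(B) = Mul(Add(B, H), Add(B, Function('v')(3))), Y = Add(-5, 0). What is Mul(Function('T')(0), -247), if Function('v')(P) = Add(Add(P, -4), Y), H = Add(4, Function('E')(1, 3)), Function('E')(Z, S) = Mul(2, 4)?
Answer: 17784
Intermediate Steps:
Function('E')(Z, S) = 8
Y = -5
H = 12 (H = Add(4, 8) = 12)
Function('v')(P) = Add(-9, P) (Function('v')(P) = Add(Add(P, -4), -5) = Add(Add(-4, P), -5) = Add(-9, P))
Function('T')(B) = Mul(Add(-6, B), Add(12, B)) (Function('T')(B) = Mul(Add(B, 12), Add(B, Add(-9, 3))) = Mul(Add(12, B), Add(B, -6)) = Mul(Add(12, B), Add(-6, B)) = Mul(Add(-6, B), Add(12, B)))
Mul(Function('T')(0), -247) = Mul(Add(-72, Pow(0, 2), Mul(6, 0)), -247) = Mul(Add(-72, 0, 0), -247) = Mul(-72, -247) = 17784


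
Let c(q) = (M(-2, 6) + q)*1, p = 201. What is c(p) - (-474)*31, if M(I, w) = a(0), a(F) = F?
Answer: 14895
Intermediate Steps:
M(I, w) = 0
c(q) = q (c(q) = (0 + q)*1 = q*1 = q)
c(p) - (-474)*31 = 201 - (-474)*31 = 201 - 1*(-14694) = 201 + 14694 = 14895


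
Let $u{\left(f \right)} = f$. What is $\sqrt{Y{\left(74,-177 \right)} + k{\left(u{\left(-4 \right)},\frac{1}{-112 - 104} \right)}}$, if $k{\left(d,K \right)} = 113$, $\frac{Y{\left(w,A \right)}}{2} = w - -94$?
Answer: $\sqrt{449} \approx 21.19$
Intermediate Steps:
$Y{\left(w,A \right)} = 188 + 2 w$ ($Y{\left(w,A \right)} = 2 \left(w - -94\right) = 2 \left(w + 94\right) = 2 \left(94 + w\right) = 188 + 2 w$)
$\sqrt{Y{\left(74,-177 \right)} + k{\left(u{\left(-4 \right)},\frac{1}{-112 - 104} \right)}} = \sqrt{\left(188 + 2 \cdot 74\right) + 113} = \sqrt{\left(188 + 148\right) + 113} = \sqrt{336 + 113} = \sqrt{449}$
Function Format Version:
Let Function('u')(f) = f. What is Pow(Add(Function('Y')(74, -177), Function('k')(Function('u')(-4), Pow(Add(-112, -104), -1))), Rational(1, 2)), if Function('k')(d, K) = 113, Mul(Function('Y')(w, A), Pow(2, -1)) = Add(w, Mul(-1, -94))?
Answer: Pow(449, Rational(1, 2)) ≈ 21.190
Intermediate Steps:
Function('Y')(w, A) = Add(188, Mul(2, w)) (Function('Y')(w, A) = Mul(2, Add(w, Mul(-1, -94))) = Mul(2, Add(w, 94)) = Mul(2, Add(94, w)) = Add(188, Mul(2, w)))
Pow(Add(Function('Y')(74, -177), Function('k')(Function('u')(-4), Pow(Add(-112, -104), -1))), Rational(1, 2)) = Pow(Add(Add(188, Mul(2, 74)), 113), Rational(1, 2)) = Pow(Add(Add(188, 148), 113), Rational(1, 2)) = Pow(Add(336, 113), Rational(1, 2)) = Pow(449, Rational(1, 2))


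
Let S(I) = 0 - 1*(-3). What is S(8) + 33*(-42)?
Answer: -1383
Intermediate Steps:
S(I) = 3 (S(I) = 0 + 3 = 3)
S(8) + 33*(-42) = 3 + 33*(-42) = 3 - 1386 = -1383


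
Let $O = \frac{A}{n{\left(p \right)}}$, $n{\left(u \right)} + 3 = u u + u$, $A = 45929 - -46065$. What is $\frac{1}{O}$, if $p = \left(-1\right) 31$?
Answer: $\frac{927}{91994} \approx 0.010077$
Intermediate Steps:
$p = -31$
$A = 91994$ ($A = 45929 + 46065 = 91994$)
$n{\left(u \right)} = -3 + u + u^{2}$ ($n{\left(u \right)} = -3 + \left(u u + u\right) = -3 + \left(u^{2} + u\right) = -3 + \left(u + u^{2}\right) = -3 + u + u^{2}$)
$O = \frac{91994}{927}$ ($O = \frac{91994}{-3 - 31 + \left(-31\right)^{2}} = \frac{91994}{-3 - 31 + 961} = \frac{91994}{927} \approx 99.238$)
$\frac{1}{O} = \frac{1}{\frac{91994}{927}} = \frac{927}{91994}$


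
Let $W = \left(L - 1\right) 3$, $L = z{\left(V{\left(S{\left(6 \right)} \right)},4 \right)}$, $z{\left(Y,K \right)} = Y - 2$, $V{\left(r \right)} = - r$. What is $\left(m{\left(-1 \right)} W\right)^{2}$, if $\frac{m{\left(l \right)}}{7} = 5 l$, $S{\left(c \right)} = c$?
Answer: $893025$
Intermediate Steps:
$m{\left(l \right)} = 35 l$ ($m{\left(l \right)} = 7 \cdot 5 l = 35 l$)
$z{\left(Y,K \right)} = -2 + Y$ ($z{\left(Y,K \right)} = Y - 2 = -2 + Y$)
$L = -8$ ($L = -2 - 6 = -8$)
$W = -27$ ($W = \left(-8 - 1\right) 3 = \left(-9\right) 3 = -27$)
$\left(m{\left(-1 \right)} W\right)^{2} = \left(35 \left(-1\right) \left(-27\right)\right)^{2} = \left(\left(-35\right) \left(-27\right)\right)^{2} = 945^{2} = 893025$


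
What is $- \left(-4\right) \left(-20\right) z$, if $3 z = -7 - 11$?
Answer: $480$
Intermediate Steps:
$z = -6$ ($z = \frac{-7 - 11}{3} = \frac{1}{3} \left(-18\right) = -6$)
$- \left(-4\right) \left(-20\right) z = - \left(-4\right) \left(-20\right) \left(-6\right) = - 80 \left(-6\right) = \left(-1\right) \left(-480\right) = 480$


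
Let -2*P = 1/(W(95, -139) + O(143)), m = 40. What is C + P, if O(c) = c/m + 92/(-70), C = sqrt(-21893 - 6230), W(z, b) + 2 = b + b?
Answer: 140/77767 + I*sqrt(28123) ≈ 0.0018003 + 167.7*I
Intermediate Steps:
W(z, b) = -2 + 2*b (W(z, b) = -2 + (b + b) = -2 + 2*b)
C = I*sqrt(28123) (C = sqrt(-28123) = I*sqrt(28123) ≈ 167.7*I)
O(c) = -46/35 + c/40 (O(c) = c/40 + 92/(-70) = c*(1/40) + 92*(-1/70) = c/40 - 46/35 = -46/35 + c/40)
P = 140/77767 (P = -1/(2*((-2 + 2*(-139)) + (-46/35 + (1/40)*143))) = -1/(2*((-2 - 278) + (-46/35 + 143/40))) = -1/(2*(-280 + 633/280)) = -1/(2*(-77767/280)) = -1/2*(-280/77767) = 140/77767 ≈ 0.0018003)
C + P = I*sqrt(28123) + 140/77767 = 140/77767 + I*sqrt(28123)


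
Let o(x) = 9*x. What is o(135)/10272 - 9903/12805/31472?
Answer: 10198791933/86241777440 ≈ 0.11826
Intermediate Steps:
o(135)/10272 - 9903/12805/31472 = (9*135)/10272 - 9903/12805/31472 = 1215*(1/10272) - 9903*1/12805*(1/31472) = 405/3424 - 9903/12805*1/31472 = 405/3424 - 9903/402998960 = 10198791933/86241777440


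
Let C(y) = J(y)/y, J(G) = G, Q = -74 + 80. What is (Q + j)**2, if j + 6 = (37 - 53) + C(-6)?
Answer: 225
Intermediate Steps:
Q = 6
C(y) = 1 (C(y) = y/y = 1)
j = -21 (j = -6 + ((37 - 53) + 1) = -6 + (-16 + 1) = -6 - 15 = -21)
(Q + j)**2 = (6 - 21)**2 = (-15)**2 = 225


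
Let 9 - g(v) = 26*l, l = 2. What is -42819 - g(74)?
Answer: -42776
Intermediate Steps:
g(v) = -43 (g(v) = 9 - 26*2 = 9 - 1*52 = 9 - 52 = -43)
-42819 - g(74) = -42819 - 1*(-43) = -42819 + 43 = -42776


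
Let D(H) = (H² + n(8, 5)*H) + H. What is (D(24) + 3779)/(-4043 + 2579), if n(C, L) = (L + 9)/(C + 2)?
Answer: -22063/7320 ≈ -3.0141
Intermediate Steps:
n(C, L) = (9 + L)/(2 + C)
D(H) = H² + 12*H/5 (D(H) = (H² + ((9 + 5)/(2 + 8))*H) + H = (H² + (14/10)*H) + H = (H² + ((⅒)*14)*H) + H = (H² + 7*H/5) + H = H² + 12*H/5)
(D(24) + 3779)/(-4043 + 2579) = ((⅕)*24*(12 + 5*24) + 3779)/(-4043 + 2579) = ((⅕)*24*(12 + 120) + 3779)/(-1464) = ((⅕)*24*132 + 3779)*(-1/1464) = (3168/5 + 3779)*(-1/1464) = (22063/5)*(-1/1464) = -22063/7320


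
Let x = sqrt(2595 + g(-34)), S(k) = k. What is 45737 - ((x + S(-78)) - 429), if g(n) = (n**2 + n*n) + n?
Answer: 46244 - sqrt(4873) ≈ 46174.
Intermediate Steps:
g(n) = n + 2*n**2 (g(n) = (n**2 + n**2) + n = 2*n**2 + n = n + 2*n**2)
x = sqrt(4873) (x = sqrt(2595 - 34*(1 + 2*(-34))) = sqrt(2595 - 34*(1 - 68)) = sqrt(2595 - 34*(-67)) = sqrt(2595 + 2278) = sqrt(4873) ≈ 69.807)
45737 - ((x + S(-78)) - 429) = 45737 - ((sqrt(4873) - 78) - 429) = 45737 - ((-78 + sqrt(4873)) - 429) = 45737 - (-507 + sqrt(4873)) = 45737 + (507 - sqrt(4873)) = 46244 - sqrt(4873)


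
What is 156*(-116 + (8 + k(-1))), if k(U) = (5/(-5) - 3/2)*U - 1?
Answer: -16614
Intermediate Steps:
k(U) = -1 - 5*U/2 (k(U) = (5*(-⅕) - 3*½)*U - 1 = (-1 - 3/2)*U - 1 = -5*U/2 - 1 = -1 - 5*U/2)
156*(-116 + (8 + k(-1))) = 156*(-116 + (8 + (-1 - 5/2*(-1)))) = 156*(-116 + (8 + (-1 + 5/2))) = 156*(-116 + (8 + 3/2)) = 156*(-116 + 19/2) = 156*(-213/2) = -16614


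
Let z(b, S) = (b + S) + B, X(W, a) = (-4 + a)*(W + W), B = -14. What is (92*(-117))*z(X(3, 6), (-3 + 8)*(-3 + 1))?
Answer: 129168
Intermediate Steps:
X(W, a) = 2*W*(-4 + a) (X(W, a) = (-4 + a)*(2*W) = 2*W*(-4 + a))
z(b, S) = -14 + S + b (z(b, S) = (b + S) - 14 = (S + b) - 14 = -14 + S + b)
(92*(-117))*z(X(3, 6), (-3 + 8)*(-3 + 1)) = (92*(-117))*(-14 + (-3 + 8)*(-3 + 1) + 2*3*(-4 + 6)) = -10764*(-14 + 5*(-2) + 2*3*2) = -10764*(-14 - 10 + 12) = -10764*(-12) = 129168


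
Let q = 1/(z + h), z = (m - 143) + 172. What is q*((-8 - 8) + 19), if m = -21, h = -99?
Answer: -3/91 ≈ -0.032967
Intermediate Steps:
z = 8 (z = (-21 - 143) + 172 = -164 + 172 = 8)
q = -1/91 (q = 1/(8 - 99) = 1/(-91) = -1/91 ≈ -0.010989)
q*((-8 - 8) + 19) = -((-8 - 8) + 19)/91 = -(-16 + 19)/91 = -1/91*3 = -3/91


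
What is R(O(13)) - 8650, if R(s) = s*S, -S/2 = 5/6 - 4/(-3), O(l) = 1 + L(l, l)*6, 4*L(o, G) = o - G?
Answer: -25963/3 ≈ -8654.3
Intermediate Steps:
L(o, G) = -G/4 + o/4 (L(o, G) = (o - G)/4 = -G/4 + o/4)
O(l) = 1 (O(l) = 1 + (-l/4 + l/4)*6 = 1 + 0*6 = 1 + 0 = 1)
S = -13/3 (S = -2*(5/6 - 4/(-3)) = -2*(5*(⅙) - 4*(-⅓)) = -2*(⅚ + 4/3) = -2*13/6 = -13/3 ≈ -4.3333)
R(s) = -13*s/3 (R(s) = s*(-13/3) = -13*s/3)
R(O(13)) - 8650 = -13/3*1 - 8650 = -13/3 - 8650 = -25963/3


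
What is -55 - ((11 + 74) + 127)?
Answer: -267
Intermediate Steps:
-55 - ((11 + 74) + 127) = -55 - (85 + 127) = -55 - 1*212 = -55 - 212 = -267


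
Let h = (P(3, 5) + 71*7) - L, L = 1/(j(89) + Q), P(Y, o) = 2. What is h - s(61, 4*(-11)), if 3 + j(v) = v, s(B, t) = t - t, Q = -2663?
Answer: 1285924/2577 ≈ 499.00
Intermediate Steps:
s(B, t) = 0
j(v) = -3 + v
L = -1/2577 (L = 1/((-3 + 89) - 2663) = 1/(86 - 2663) = 1/(-2577) = -1/2577 ≈ -0.00038805)
h = 1285924/2577 (h = (2 + 71*7) - 1*(-1/2577) = (2 + 497) + 1/2577 = 499 + 1/2577 = 1285924/2577 ≈ 499.00)
h - s(61, 4*(-11)) = 1285924/2577 - 1*0 = 1285924/2577 + 0 = 1285924/2577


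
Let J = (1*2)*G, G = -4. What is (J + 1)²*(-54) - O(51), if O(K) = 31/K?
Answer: -134977/51 ≈ -2646.6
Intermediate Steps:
J = -8 (J = (1*2)*(-4) = 2*(-4) = -8)
(J + 1)²*(-54) - O(51) = (-8 + 1)²*(-54) - 31/51 = (-7)²*(-54) - 31/51 = 49*(-54) - 1*31/51 = -2646 - 31/51 = -134977/51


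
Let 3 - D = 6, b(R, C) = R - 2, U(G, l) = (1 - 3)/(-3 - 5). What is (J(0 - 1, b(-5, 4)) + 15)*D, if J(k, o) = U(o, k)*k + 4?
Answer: -225/4 ≈ -56.250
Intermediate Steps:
U(G, l) = ¼ (U(G, l) = -2/(-8) = -2*(-⅛) = ¼)
b(R, C) = -2 + R
J(k, o) = 4 + k/4 (J(k, o) = k/4 + 4 = 4 + k/4)
D = -3 (D = 3 - 1*6 = 3 - 6 = -3)
(J(0 - 1, b(-5, 4)) + 15)*D = ((4 + (0 - 1)/4) + 15)*(-3) = ((4 + (¼)*(-1)) + 15)*(-3) = ((4 - ¼) + 15)*(-3) = (15/4 + 15)*(-3) = (75/4)*(-3) = -225/4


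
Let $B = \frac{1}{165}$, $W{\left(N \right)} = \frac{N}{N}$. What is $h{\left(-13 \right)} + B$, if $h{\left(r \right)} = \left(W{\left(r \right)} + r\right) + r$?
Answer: $- \frac{4124}{165} \approx -24.994$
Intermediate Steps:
$W{\left(N \right)} = 1$
$B = \frac{1}{165} \approx 0.0060606$
$h{\left(r \right)} = 1 + 2 r$ ($h{\left(r \right)} = \left(1 + r\right) + r = 1 + 2 r$)
$h{\left(-13 \right)} + B = \left(1 + 2 \left(-13\right)\right) + \frac{1}{165} = \left(1 - 26\right) + \frac{1}{165} = -25 + \frac{1}{165} = - \frac{4124}{165}$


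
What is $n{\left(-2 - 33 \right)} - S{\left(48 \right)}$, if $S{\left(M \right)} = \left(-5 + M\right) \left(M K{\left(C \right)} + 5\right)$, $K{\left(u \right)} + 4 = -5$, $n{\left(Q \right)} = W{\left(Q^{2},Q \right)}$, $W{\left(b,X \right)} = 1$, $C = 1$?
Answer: $18362$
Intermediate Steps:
$n{\left(Q \right)} = 1$
$K{\left(u \right)} = -9$ ($K{\left(u \right)} = -4 - 5 = -9$)
$S{\left(M \right)} = \left(-5 + M\right) \left(5 - 9 M\right)$ ($S{\left(M \right)} = \left(-5 + M\right) \left(M \left(-9\right) + 5\right) = \left(-5 + M\right) \left(- 9 M + 5\right) = \left(-5 + M\right) \left(5 - 9 M\right)$)
$n{\left(-2 - 33 \right)} - S{\left(48 \right)} = 1 - \left(-25 - 9 \cdot 48^{2} + 50 \cdot 48\right) = 1 - \left(-25 - 20736 + 2400\right) = 1 - -18361 = 1 + 18361 = 18362$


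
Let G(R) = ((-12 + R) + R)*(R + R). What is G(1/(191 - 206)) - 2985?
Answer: -671261/225 ≈ -2983.4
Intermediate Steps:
G(R) = 2*R*(-12 + 2*R) (G(R) = (-12 + 2*R)*(2*R) = 2*R*(-12 + 2*R))
G(1/(191 - 206)) - 2985 = 4*(-6 + 1/(191 - 206))/(191 - 206) - 2985 = 4*(-6 + 1/(-15))/(-15) - 2985 = 4*(-1/15)*(-6 - 1/15) - 2985 = 4*(-1/15)*(-91/15) - 2985 = 364/225 - 2985 = -671261/225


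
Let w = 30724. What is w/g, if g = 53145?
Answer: 30724/53145 ≈ 0.57812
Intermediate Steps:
w/g = 30724/53145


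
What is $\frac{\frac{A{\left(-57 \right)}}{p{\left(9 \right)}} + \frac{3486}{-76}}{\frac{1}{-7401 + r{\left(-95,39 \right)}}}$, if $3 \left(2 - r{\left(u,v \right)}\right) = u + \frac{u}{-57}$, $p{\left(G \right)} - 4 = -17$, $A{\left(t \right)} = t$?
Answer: $\frac{150990147}{494} \approx 3.0565 \cdot 10^{5}$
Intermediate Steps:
$p{\left(G \right)} = -13$ ($p{\left(G \right)} = 4 - 17 = -13$)
$r{\left(u,v \right)} = 2 - \frac{56 u}{171}$ ($r{\left(u,v \right)} = 2 - \frac{u + \frac{u}{-57}}{3} = 2 - \frac{u + u \left(- \frac{1}{57}\right)}{3} = 2 - \frac{u - \frac{u}{57}}{3} = 2 - \frac{\frac{56}{57} u}{3} = 2 - \frac{56 u}{171}$)
$\frac{\frac{A{\left(-57 \right)}}{p{\left(9 \right)}} + \frac{3486}{-76}}{\frac{1}{-7401 + r{\left(-95,39 \right)}}} = \frac{- \frac{57}{-13} + \frac{3486}{-76}}{\frac{1}{-7401 + \left(2 - - \frac{280}{9}\right)}} = \frac{\left(-57\right) \left(- \frac{1}{13}\right) + 3486 \left(- \frac{1}{76}\right)}{\frac{1}{-7401 + \left(2 + \frac{280}{9}\right)}} = \frac{\frac{57}{13} - \frac{1743}{38}}{\frac{1}{-7401 + \frac{298}{9}}} = - \frac{20493}{494 \frac{1}{- \frac{66311}{9}}} = - \frac{20493}{494 \left(- \frac{9}{66311}\right)} = \left(- \frac{20493}{494}\right) \left(- \frac{66311}{9}\right) = \frac{150990147}{494}$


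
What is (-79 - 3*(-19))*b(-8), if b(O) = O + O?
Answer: 352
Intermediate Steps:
b(O) = 2*O
(-79 - 3*(-19))*b(-8) = (-79 - 3*(-19))*(2*(-8)) = (-79 + 57)*(-16) = -22*(-16) = 352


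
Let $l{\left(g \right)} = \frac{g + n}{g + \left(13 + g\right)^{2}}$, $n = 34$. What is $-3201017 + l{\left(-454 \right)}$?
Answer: $- \frac{621083725879}{194027} \approx -3.201 \cdot 10^{6}$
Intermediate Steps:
$l{\left(g \right)} = \frac{34 + g}{g + \left(13 + g\right)^{2}}$ ($l{\left(g \right)} = \frac{g + 34}{g + \left(13 + g\right)^{2}} = \frac{34 + g}{g + \left(13 + g\right)^{2}}$)
$-3201017 + l{\left(-454 \right)} = -3201017 + \frac{34 - 454}{-454 + \left(13 - 454\right)^{2}} = -3201017 + \frac{1}{-454 + \left(-441\right)^{2}} \left(-420\right) = -3201017 + \frac{1}{-454 + 194481} \left(-420\right) = -3201017 + \frac{1}{194027} \left(-420\right) = -3201017 - \frac{420}{194027} = - \frac{621083725879}{194027}$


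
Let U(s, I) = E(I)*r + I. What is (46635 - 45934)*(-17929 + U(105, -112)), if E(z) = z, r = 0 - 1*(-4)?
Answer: -12960789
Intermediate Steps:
r = 4 (r = 0 + 4 = 4)
U(s, I) = 5*I (U(s, I) = I*4 + I = 4*I + I = 5*I)
(46635 - 45934)*(-17929 + U(105, -112)) = (46635 - 45934)*(-17929 + 5*(-112)) = 701*(-17929 - 560) = 701*(-18489) = -12960789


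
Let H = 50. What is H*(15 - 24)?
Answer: -450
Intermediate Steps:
H*(15 - 24) = 50*(15 - 24) = 50*(-9) = -450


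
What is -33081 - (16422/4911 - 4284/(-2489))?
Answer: -134808940627/4074493 ≈ -33086.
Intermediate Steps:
-33081 - (16422/4911 - 4284/(-2489)) = -33081 - (16422*(1/4911) - 4284*(-1/2489)) = -33081 - (5474/1637 + 4284/2489) = -33081 - 1*20637694/4074493 = -33081 - 20637694/4074493 = -134808940627/4074493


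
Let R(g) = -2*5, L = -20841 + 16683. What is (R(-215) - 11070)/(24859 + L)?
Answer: -11080/20701 ≈ -0.53524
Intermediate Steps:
L = -4158
R(g) = -10
(R(-215) - 11070)/(24859 + L) = (-10 - 11070)/(24859 - 4158) = -11080/20701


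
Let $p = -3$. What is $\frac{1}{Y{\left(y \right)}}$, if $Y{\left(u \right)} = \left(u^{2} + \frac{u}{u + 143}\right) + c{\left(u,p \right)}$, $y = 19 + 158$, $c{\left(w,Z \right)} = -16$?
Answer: $\frac{320}{10020337} \approx 3.1935 \cdot 10^{-5}$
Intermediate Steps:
$y = 177$
$Y{\left(u \right)} = -16 + u^{2} + \frac{u}{143 + u}$ ($Y{\left(u \right)} = \left(u^{2} + \frac{u}{u + 143}\right) - 16 = \left(u^{2} + \frac{u}{143 + u}\right) - 16 = -16 + u^{2} + \frac{u}{143 + u}$)
$\frac{1}{Y{\left(y \right)}} = \frac{1}{\frac{1}{143 + 177} \left(-2288 + 177^{3} - 2655 + 143 \cdot 177^{2}\right)} = \frac{1}{\frac{1}{320} \left(-2288 + 5545233 - 2655 + 143 \cdot 31329\right)} = \frac{1}{\frac{1}{320} \left(-2288 + 5545233 - 2655 + 4480047\right)} = \frac{1}{\frac{1}{320} \cdot 10020337} = \frac{1}{\frac{10020337}{320}} = \frac{320}{10020337}$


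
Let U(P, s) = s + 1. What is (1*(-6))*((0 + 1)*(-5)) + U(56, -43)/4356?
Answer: 21773/726 ≈ 29.990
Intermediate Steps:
U(P, s) = 1 + s
(1*(-6))*((0 + 1)*(-5)) + U(56, -43)/4356 = (1*(-6))*((0 + 1)*(-5)) + (1 - 43)/4356 = -6*(-5) - 42*1/4356 = -6*(-5) - 7/726 = 30 - 7/726 = 21773/726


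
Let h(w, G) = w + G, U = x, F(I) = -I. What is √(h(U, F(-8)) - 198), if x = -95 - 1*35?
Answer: 8*I*√5 ≈ 17.889*I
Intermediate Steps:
x = -130 (x = -95 - 35 = -130)
U = -130
h(w, G) = G + w
√(h(U, F(-8)) - 198) = √((-1*(-8) - 130) - 198) = √((8 - 130) - 198) = √(-122 - 198) = √(-320) = 8*I*√5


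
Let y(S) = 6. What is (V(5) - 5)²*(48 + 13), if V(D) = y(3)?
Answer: 61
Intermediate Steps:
V(D) = 6
(V(5) - 5)²*(48 + 13) = (6 - 5)²*(48 + 13) = 1²*61 = 1*61 = 61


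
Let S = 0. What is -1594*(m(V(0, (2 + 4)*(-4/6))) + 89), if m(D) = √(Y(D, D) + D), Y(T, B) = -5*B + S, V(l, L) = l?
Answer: -141866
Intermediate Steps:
Y(T, B) = -5*B (Y(T, B) = -5*B + 0 = -5*B)
m(D) = 2*√(-D) (m(D) = √(-5*D + D) = √(-4*D) = 2*√(-D))
-1594*(m(V(0, (2 + 4)*(-4/6))) + 89) = -1594*(2*√(-1*0) + 89) = -1594*(2*√0 + 89) = -1594*(2*0 + 89) = -1594*(0 + 89) = -1594*89 = -141866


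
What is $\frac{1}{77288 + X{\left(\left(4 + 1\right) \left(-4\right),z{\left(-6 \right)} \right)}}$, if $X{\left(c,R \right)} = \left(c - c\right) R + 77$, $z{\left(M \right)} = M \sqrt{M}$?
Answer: $\frac{1}{77365} \approx 1.2926 \cdot 10^{-5}$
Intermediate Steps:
$z{\left(M \right)} = M^{\frac{3}{2}}$
$X{\left(c,R \right)} = 77$ ($X{\left(c,R \right)} = 0 R + 77 = 0 + 77 = 77$)
$\frac{1}{77288 + X{\left(\left(4 + 1\right) \left(-4\right),z{\left(-6 \right)} \right)}} = \frac{1}{77288 + 77} = \frac{1}{77365}$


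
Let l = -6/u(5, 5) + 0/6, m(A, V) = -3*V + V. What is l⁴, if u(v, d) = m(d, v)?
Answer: 81/625 ≈ 0.12960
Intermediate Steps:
m(A, V) = -2*V
u(v, d) = -2*v
l = ⅗ (l = -6/((-2*5)) + 0/6 = -6/(-10) + 0*(⅙) = -6*(-⅒) + 0 = ⅗ + 0 = ⅗ ≈ 0.60000)
l⁴ = (⅗)⁴ = 81/625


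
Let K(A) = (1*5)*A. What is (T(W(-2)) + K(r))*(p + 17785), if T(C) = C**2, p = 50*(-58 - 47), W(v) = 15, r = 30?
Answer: 4700625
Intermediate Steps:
p = -5250 (p = 50*(-105) = -5250)
K(A) = 5*A
(T(W(-2)) + K(r))*(p + 17785) = (15**2 + 5*30)*(-5250 + 17785) = (225 + 150)*12535 = 375*12535 = 4700625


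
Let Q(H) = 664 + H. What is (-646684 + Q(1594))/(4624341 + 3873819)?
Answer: -322213/4249080 ≈ -0.075831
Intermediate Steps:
(-646684 + Q(1594))/(4624341 + 3873819) = (-646684 + (664 + 1594))/(4624341 + 3873819) = (-646684 + 2258)/8498160 = -644426*1/8498160 = -322213/4249080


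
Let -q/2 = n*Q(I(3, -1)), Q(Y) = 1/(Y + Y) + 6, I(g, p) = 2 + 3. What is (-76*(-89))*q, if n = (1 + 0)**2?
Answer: -412604/5 ≈ -82521.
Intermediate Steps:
I(g, p) = 5
Q(Y) = 6 + 1/(2*Y) (Q(Y) = 1/(2*Y) + 6 = 6 + 1/(2*Y))
n = 1 (n = 1**2 = 1)
q = -61/5 (q = -2*(6 + (1/2)/5) = -2*(6 + (1/2)*(1/5)) = -2*(6 + 1/10) = -2*61/10 = -61/5 ≈ -12.200)
(-76*(-89))*q = -76*(-89)*(-61/5) = 6764*(-61/5) = -412604/5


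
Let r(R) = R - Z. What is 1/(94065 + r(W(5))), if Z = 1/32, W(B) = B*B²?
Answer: 32/3014079 ≈ 1.0617e-5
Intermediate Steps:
W(B) = B³
Z = 1/32 ≈ 0.031250
r(R) = -1/32 + R (r(R) = R - 1*1/32 = R - 1/32 = -1/32 + R)
1/(94065 + r(W(5))) = 1/(94065 + (-1/32 + 5³)) = 1/(94065 + (-1/32 + 125)) = 1/(94065 + 3999/32) = 1/(3014079/32) = 32/3014079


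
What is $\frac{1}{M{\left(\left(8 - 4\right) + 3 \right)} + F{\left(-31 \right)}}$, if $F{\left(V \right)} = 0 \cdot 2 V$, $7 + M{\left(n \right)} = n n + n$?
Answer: $\frac{1}{49} \approx 0.020408$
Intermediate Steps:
$M{\left(n \right)} = -7 + n + n^{2}$ ($M{\left(n \right)} = -7 + \left(n n + n\right) = -7 + \left(n^{2} + n\right) = -7 + \left(n + n^{2}\right) = -7 + n + n^{2}$)
$F{\left(V \right)} = 0$ ($F{\left(V \right)} = 0 V = 0$)
$\frac{1}{M{\left(\left(8 - 4\right) + 3 \right)} + F{\left(-31 \right)}} = \frac{1}{\left(-7 + \left(\left(8 - 4\right) + 3\right) + \left(\left(8 - 4\right) + 3\right)^{2}\right) + 0} = \frac{1}{\left(-7 + \left(4 + 3\right) + \left(4 + 3\right)^{2}\right) + 0} = \frac{1}{\left(-7 + 7 + 7^{2}\right) + 0} = \frac{1}{\left(-7 + 7 + 49\right) + 0} = \frac{1}{49 + 0} = \frac{1}{49}$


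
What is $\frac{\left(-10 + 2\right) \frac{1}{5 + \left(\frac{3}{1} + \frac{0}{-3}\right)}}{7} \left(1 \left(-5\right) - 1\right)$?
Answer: $\frac{6}{7} \approx 0.85714$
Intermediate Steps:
$\frac{\left(-10 + 2\right) \frac{1}{5 + \left(\frac{3}{1} + \frac{0}{-3}\right)}}{7} \left(1 \left(-5\right) - 1\right) = - \frac{8}{5 + \left(3 \cdot 1 + 0 \left(- \frac{1}{3}\right)\right)} \frac{1}{7} \left(-5 - 1\right) = - \frac{8}{5 + \left(3 + 0\right)} \frac{1}{7} \left(-6\right) = - \frac{8}{5 + 3} \cdot \frac{1}{7} \left(-6\right) = - \frac{8}{8} \cdot \frac{1}{7} \left(-6\right) = \left(-8\right) \frac{1}{8} \cdot \frac{1}{7} \left(-6\right) = \left(-1\right) \frac{1}{7} \left(-6\right) = \left(- \frac{1}{7}\right) \left(-6\right) = \frac{6}{7}$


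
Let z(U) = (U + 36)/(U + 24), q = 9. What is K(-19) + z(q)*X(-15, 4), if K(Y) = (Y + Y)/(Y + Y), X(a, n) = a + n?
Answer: -14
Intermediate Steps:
z(U) = (36 + U)/(24 + U)
K(Y) = 1 (K(Y) = (2*Y)/((2*Y)) = (2*Y)*(1/(2*Y)) = 1)
K(-19) + z(q)*X(-15, 4) = 1 + ((36 + 9)/(24 + 9))*(-15 + 4) = 1 + (45/33)*(-11) = 1 + ((1/33)*45)*(-11) = 1 + (15/11)*(-11) = 1 - 15 = -14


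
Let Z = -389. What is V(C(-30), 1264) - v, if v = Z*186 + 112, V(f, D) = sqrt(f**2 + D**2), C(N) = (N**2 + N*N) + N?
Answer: 72242 + 2*sqrt(1182649) ≈ 74417.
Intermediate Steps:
C(N) = N + 2*N**2 (C(N) = (N**2 + N**2) + N = 2*N**2 + N = N + 2*N**2)
V(f, D) = sqrt(D**2 + f**2)
v = -72242 (v = -389*186 + 112 = -72354 + 112 = -72242)
V(C(-30), 1264) - v = sqrt(1264**2 + (-30*(1 + 2*(-30)))**2) - 1*(-72242) = sqrt(1597696 + (-30*(1 - 60))**2) + 72242 = sqrt(1597696 + (-30*(-59))**2) + 72242 = sqrt(1597696 + 1770**2) + 72242 = sqrt(1597696 + 3132900) + 72242 = sqrt(4730596) + 72242 = 2*sqrt(1182649) + 72242 = 72242 + 2*sqrt(1182649)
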